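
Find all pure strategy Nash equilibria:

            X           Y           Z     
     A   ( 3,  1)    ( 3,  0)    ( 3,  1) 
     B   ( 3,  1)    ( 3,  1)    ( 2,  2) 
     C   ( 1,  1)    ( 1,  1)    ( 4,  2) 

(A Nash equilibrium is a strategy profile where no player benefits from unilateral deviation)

Nash equilibrium: (A, X), (C, Z)

Work:
Best responses:
  P1 vs X: payoffs [3, 3, 1] → best response A/B (payoff 3)
  P1 vs Y: payoffs [3, 3, 1] → best response A/B (payoff 3)
  P1 vs Z: payoffs [3, 2, 4] → best response C (payoff 4)
  P2 vs A: payoffs [1, 0, 1] → best response X/Z (payoff 1)
  P2 vs B: payoffs [1, 1, 2] → best response Z (payoff 2)
  P2 vs C: payoffs [1, 1, 2] → best response Z (payoff 2)
Mutual best responses: (A,X), (C,Z) → Nash equilibria.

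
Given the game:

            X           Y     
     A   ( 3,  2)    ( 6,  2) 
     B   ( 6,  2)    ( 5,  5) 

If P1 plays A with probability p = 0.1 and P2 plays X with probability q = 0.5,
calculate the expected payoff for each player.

E[P1] = 5.4, E[P2] = 3.35

Work:
E[P1] = p·q·π₁(A,X) + p·(1-q)·π₁(A,Y) + (1-p)·q·π₁(B,X) + (1-p)·(1-q)·π₁(B,Y)
= 0.1·0.5·3 + 0.1·0.5·6 + 0.9·0.5·6 + 0.9·0.5·5
= 5.4

E[P2] = 3.35 (similar calculation)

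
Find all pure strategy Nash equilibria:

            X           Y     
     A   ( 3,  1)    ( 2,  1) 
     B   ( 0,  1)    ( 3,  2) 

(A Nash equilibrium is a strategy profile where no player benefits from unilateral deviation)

Nash equilibrium: (A, X), (B, Y)

Work:
Best responses:
  P1 vs X: payoffs [3, 0] → best response A (payoff 3)
  P1 vs Y: payoffs [2, 3] → best response B (payoff 3)
  P2 vs A: payoffs [1, 1] → best response X/Y (payoff 1)
  P2 vs B: payoffs [1, 2] → best response Y (payoff 2)
Mutual best responses: (A,X), (B,Y) → Nash equilibria.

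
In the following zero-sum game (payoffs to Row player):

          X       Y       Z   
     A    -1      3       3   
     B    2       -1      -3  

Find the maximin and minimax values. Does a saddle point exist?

Maximin = -1, Minimax = 2, Saddle: False

Work:
Row minimums: [-1, -3] → maximin = -1
Column maximums: [2, 3, 3] → minimax = 2
No saddle point (maximin ≠ minimax). Mixed strategy needed.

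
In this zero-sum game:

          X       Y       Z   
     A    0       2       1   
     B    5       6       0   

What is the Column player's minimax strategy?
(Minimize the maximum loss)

Column should play Z, value = 1

Work:
Column player minimizes Row's maximum payoff:
Column X: max payoff to Row = 5
Column Y: max payoff to Row = 6
Column Z: max payoff to Row = 1
Minimum is 1, achieved by column Z.
Minimax strategy: Z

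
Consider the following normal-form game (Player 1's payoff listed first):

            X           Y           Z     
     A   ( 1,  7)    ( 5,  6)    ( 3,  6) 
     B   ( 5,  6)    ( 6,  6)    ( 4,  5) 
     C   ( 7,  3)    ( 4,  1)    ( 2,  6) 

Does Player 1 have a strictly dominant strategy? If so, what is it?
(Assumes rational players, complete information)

No strictly dominant strategy exists for Player 1

Work:
A strategy strictly dominates another if it gives a strictly higher payoff against every opponent action. Compare each pair of P1's strategies column-by-column:
  A vs B: [1 vs 5, 5 vs 6, 3 vs 4] → A does not strictly dominate B (column X: 1 ≤ 5)
  A vs C: [1 vs 7, 5 vs 4, 3 vs 2] → A does not strictly dominate C (column X: 1 ≤ 7)
  B vs A: [5 vs 1, 6 vs 5, 4 vs 3] → B strictly dominates A
  B vs C: [5 vs 7, 6 vs 4, 4 vs 2] → B does not strictly dominate C (column X: 5 ≤ 7)
  C vs A: [7 vs 1, 4 vs 5, 2 vs 3] → C does not strictly dominate A (column Y: 4 ≤ 5)
  C vs B: [7 vs 5, 4 vs 6, 2 vs 4] → C does not strictly dominate B (column Y: 4 ≤ 6)
No single strategy strictly dominates all others → no strictly dominant strategy.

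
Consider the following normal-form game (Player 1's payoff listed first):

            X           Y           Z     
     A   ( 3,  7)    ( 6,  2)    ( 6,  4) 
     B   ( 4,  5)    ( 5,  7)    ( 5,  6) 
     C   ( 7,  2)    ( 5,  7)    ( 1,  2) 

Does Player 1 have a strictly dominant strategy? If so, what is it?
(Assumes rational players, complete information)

No strictly dominant strategy exists for Player 1

Work:
A strategy strictly dominates another if it gives a strictly higher payoff against every opponent action. Compare each pair of P1's strategies column-by-column:
  A vs B: [3 vs 4, 6 vs 5, 6 vs 5] → A does not strictly dominate B (column X: 3 ≤ 4)
  A vs C: [3 vs 7, 6 vs 5, 6 vs 1] → A does not strictly dominate C (column X: 3 ≤ 7)
  B vs A: [4 vs 3, 5 vs 6, 5 vs 6] → B does not strictly dominate A (column Y: 5 ≤ 6)
  B vs C: [4 vs 7, 5 vs 5, 5 vs 1] → B does not strictly dominate C (column X: 4 ≤ 7)
  C vs A: [7 vs 3, 5 vs 6, 1 vs 6] → C does not strictly dominate A (column Y: 5 ≤ 6)
  C vs B: [7 vs 4, 5 vs 5, 1 vs 5] → C does not strictly dominate B (column Y: 5 ≤ 5)
No single strategy strictly dominates all others → no strictly dominant strategy.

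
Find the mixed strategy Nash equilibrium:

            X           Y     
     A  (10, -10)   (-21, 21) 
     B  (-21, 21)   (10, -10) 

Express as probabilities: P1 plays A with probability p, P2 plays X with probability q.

p = 0.5, q = 0.5

Work:
Find probabilities that make opponent indifferent:
P2 chooses q to make P1 indifferent between A and B
P1 chooses p to make P2 indifferent between X and Y
Mixed NE: P1 plays (A: 0.5, B: 0.5), P2 plays (X: 0.5, Y: 0.5)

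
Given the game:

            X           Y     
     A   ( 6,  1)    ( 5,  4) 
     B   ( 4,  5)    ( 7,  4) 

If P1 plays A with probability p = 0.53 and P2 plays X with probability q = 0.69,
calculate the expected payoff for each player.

E[P1] = 5.3328, E[P2] = 3.2272

Work:
E[P1] = p·q·π₁(A,X) + p·(1-q)·π₁(A,Y) + (1-p)·q·π₁(B,X) + (1-p)·(1-q)·π₁(B,Y)
= 0.53·0.69·6 + 0.53·0.31·5 + 0.47·0.69·4 + 0.47·0.31·7
= 5.3328

E[P2] = 3.2272 (similar calculation)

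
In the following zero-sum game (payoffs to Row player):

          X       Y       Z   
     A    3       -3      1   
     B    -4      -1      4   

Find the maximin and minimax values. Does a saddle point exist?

Maximin = -3, Minimax = -1, Saddle: False

Work:
Row minimums: [-3, -4] → maximin = -3
Column maximums: [3, -1, 4] → minimax = -1
No saddle point (maximin ≠ minimax). Mixed strategy needed.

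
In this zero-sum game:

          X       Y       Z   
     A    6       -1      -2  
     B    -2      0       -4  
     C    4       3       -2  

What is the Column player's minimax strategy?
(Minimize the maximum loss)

Column should play Z, value = -2

Work:
Column player minimizes Row's maximum payoff:
Column X: max payoff to Row = 6
Column Y: max payoff to Row = 3
Column Z: max payoff to Row = -2
Minimum is -2, achieved by column Z.
Minimax strategy: Z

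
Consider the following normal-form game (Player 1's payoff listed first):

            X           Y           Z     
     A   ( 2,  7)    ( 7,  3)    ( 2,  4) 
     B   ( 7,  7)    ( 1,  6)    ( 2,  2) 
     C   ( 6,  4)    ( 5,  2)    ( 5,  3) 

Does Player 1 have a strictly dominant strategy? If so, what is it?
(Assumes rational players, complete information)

No strictly dominant strategy exists for Player 1

Work:
A strategy strictly dominates another if it gives a strictly higher payoff against every opponent action. Compare each pair of P1's strategies column-by-column:
  A vs B: [2 vs 7, 7 vs 1, 2 vs 2] → A does not strictly dominate B (column X: 2 ≤ 7)
  A vs C: [2 vs 6, 7 vs 5, 2 vs 5] → A does not strictly dominate C (column X: 2 ≤ 6)
  B vs A: [7 vs 2, 1 vs 7, 2 vs 2] → B does not strictly dominate A (column Y: 1 ≤ 7)
  B vs C: [7 vs 6, 1 vs 5, 2 vs 5] → B does not strictly dominate C (column Y: 1 ≤ 5)
  C vs A: [6 vs 2, 5 vs 7, 5 vs 2] → C does not strictly dominate A (column Y: 5 ≤ 7)
  C vs B: [6 vs 7, 5 vs 1, 5 vs 2] → C does not strictly dominate B (column X: 6 ≤ 7)
No single strategy strictly dominates all others → no strictly dominant strategy.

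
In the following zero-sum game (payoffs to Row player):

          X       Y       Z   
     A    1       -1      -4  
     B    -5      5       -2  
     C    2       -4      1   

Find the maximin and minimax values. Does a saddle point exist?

Maximin = -4, Minimax = 1, Saddle: False

Work:
Row minimums: [-4, -5, -4] → maximin = -4
Column maximums: [2, 5, 1] → minimax = 1
No saddle point (maximin ≠ minimax). Mixed strategy needed.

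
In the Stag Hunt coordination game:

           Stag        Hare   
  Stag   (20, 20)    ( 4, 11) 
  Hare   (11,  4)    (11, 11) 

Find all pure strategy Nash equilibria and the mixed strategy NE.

Pure NE: (Stag, Stag) and (Hare, Hare); Mixed NE: p = 0.4375, q = 0.4375

Work:
Check pure NE:
(Stag, Stag): (20, 20) - no unilateral deviation beneficial
(Hare, Hare): (11, 11) - no unilateral deviation beneficial
Mixed NE: P1 plays Stag with p = 0.4375, P2 plays Stag with q = 0.4375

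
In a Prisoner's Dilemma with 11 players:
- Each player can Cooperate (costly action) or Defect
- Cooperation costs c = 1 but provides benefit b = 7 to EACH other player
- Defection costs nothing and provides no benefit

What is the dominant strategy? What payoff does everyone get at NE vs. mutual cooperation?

Dominant: Defect; NE payoff = 0; Coop payoff = 69

Work:
Defect dominates (saves cost c = 1, benefit to others is external)
NE: All defect → everyone gets 0
If all cooperate: each receives (10)×7 - 1 = 69
Social dilemma: 69 > 0 but NE gives 0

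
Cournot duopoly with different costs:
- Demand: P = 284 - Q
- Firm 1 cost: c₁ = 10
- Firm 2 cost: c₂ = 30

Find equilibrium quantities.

q₁* = 98.0, q₂* = 78.0

Work:
Reaction: q₁ = (284 - 10 - q₂)/2
Reaction: q₂ = (284 - 30 - q₁)/2
Solve simultaneously:
q₁* = (284 - 2×10 + 30)/3 = 98.0
q₂* = (284 - 2×30 + 10)/3 = 78.0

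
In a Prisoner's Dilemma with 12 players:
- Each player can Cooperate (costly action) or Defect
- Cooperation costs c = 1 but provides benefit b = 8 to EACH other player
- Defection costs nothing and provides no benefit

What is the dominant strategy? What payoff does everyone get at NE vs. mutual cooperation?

Dominant: Defect; NE payoff = 0; Coop payoff = 87

Work:
Defect dominates (saves cost c = 1, benefit to others is external)
NE: All defect → everyone gets 0
If all cooperate: each receives (11)×8 - 1 = 87
Social dilemma: 87 > 0 but NE gives 0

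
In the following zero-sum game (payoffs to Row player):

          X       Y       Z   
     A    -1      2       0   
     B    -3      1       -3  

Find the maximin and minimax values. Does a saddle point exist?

Maximin = -1, Minimax = -1, Saddle: True

Work:
Row minimums: [-1, -3] → maximin = -1
Column maximums: [-1, 2, 0] → minimax = -1
Saddle point exists! Game value = -1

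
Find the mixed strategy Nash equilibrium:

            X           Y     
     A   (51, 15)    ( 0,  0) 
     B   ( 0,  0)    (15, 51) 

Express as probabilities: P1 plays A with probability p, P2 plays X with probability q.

p = 0.7727, q = 0.2273

Work:
Find probabilities that make opponent indifferent:
P2 chooses q to make P1 indifferent between A and B
P1 chooses p to make P2 indifferent between X and Y
Mixed NE: P1 plays (A: 0.7727, B: 0.2273), P2 plays (X: 0.2273, Y: 0.7727)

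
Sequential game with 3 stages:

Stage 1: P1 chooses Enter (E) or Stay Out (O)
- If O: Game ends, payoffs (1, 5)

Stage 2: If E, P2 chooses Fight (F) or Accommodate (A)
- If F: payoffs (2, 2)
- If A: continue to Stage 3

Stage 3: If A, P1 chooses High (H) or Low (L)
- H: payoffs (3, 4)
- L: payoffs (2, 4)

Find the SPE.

SPE: (E, A, H); Outcome (3, 4)

Work:
Stage 3: P1 chooses H (3 vs 2)
Stage 2: P2: F->2, A->4 (anticipating H). Choose A
Stage 1: P1: O->1, E->3 (anticipating A, H). Choose E
SPE path: E -> A -> H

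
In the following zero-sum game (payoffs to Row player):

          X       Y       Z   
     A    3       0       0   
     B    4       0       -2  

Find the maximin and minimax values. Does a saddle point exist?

Maximin = 0, Minimax = 0, Saddle: True

Work:
Row minimums: [0, -2] → maximin = 0
Column maximums: [4, 0, 0] → minimax = 0
Saddle point exists! Game value = 0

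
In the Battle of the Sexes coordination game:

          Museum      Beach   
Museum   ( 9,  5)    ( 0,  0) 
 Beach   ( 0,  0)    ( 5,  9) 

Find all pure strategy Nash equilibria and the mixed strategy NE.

Pure NE: (Museum, Museum) and (Beach, Beach); Mixed NE: p = 0.6429, q = 0.3571

Work:
Check pure NE:
(Museum, Museum): (9, 5) - no unilateral deviation beneficial
(Beach, Beach): (5, 9) - no unilateral deviation beneficial
Mixed NE: P1 plays Museum with p = 0.6429, P2 plays Museum with q = 0.3571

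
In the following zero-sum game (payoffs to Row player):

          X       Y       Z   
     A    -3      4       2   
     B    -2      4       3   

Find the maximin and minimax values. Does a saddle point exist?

Maximin = -2, Minimax = -2, Saddle: True

Work:
Row minimums: [-3, -2] → maximin = -2
Column maximums: [-2, 4, 3] → minimax = -2
Saddle point exists! Game value = -2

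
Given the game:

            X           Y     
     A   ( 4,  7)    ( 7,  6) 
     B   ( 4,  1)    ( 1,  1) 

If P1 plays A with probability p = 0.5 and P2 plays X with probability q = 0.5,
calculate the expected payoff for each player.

E[P1] = 4.0, E[P2] = 3.75

Work:
E[P1] = p·q·π₁(A,X) + p·(1-q)·π₁(A,Y) + (1-p)·q·π₁(B,X) + (1-p)·(1-q)·π₁(B,Y)
= 0.5·0.5·4 + 0.5·0.5·7 + 0.5·0.5·4 + 0.5·0.5·1
= 4.0

E[P2] = 3.75 (similar calculation)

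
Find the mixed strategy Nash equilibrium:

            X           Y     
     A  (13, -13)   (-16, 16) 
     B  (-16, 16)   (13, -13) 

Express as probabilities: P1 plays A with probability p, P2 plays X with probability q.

p = 0.5, q = 0.5

Work:
Find probabilities that make opponent indifferent:
P2 chooses q to make P1 indifferent between A and B
P1 chooses p to make P2 indifferent between X and Y
Mixed NE: P1 plays (A: 0.5, B: 0.5), P2 plays (X: 0.5, Y: 0.5)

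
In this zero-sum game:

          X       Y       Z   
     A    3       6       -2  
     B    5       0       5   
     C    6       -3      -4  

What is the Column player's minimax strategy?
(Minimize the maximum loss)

Column should play Z, value = 5

Work:
Column player minimizes Row's maximum payoff:
Column X: max payoff to Row = 6
Column Y: max payoff to Row = 6
Column Z: max payoff to Row = 5
Minimum is 5, achieved by column Z.
Minimax strategy: Z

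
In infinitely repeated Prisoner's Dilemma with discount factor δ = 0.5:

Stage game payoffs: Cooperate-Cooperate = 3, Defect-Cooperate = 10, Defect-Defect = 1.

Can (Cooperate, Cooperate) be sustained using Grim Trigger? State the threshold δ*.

δ* = 0.7778; since δ = 0.5 < 0.7778, cooperation cannot be sustained

Work:
For Grim Trigger:
Cooperate forever: 3/(1-δ)
Defect then punished: 10 + 1·δ/(1-δ)
Need: 3/(1-δ) ≥ 10 + 1·δ/(1-δ)
Solving: δ ≥ (T-R)/(T-P) = (10-3)/(10-1) = 0.7778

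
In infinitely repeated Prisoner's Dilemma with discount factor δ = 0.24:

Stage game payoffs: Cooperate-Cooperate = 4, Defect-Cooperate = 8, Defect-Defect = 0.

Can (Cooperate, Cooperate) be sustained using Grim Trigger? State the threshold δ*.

δ* = 0.5; since δ = 0.24 < 0.5, cooperation cannot be sustained

Work:
For Grim Trigger:
Cooperate forever: 4/(1-δ)
Defect then punished: 8 + 0·δ/(1-δ)
Need: 4/(1-δ) ≥ 8 + 0·δ/(1-δ)
Solving: δ ≥ (T-R)/(T-P) = (8-4)/(8-0) = 0.5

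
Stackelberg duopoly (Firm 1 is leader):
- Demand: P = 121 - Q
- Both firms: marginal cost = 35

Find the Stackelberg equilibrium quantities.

q₁* (leader) = 43.0, q₂* (follower) = 21.5

Work:
Follower's reaction: q₂ = (a - c - q₁)/2
Leader substitutes: π₁ = q₁·(a - q₁ - (a-c-q₁)/2 - c)
FOC: q₁* = (121 - 35)/2 = 43.00
Then: q₂* = (121 - 35 - 43.0)/2 = 21.50
Leader has first-mover advantage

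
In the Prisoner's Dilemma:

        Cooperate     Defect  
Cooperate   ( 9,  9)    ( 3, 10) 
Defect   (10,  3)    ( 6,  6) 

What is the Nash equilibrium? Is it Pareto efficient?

(Defect, Defect) is NE; not Pareto efficient

Work:
Defect dominates Cooperate for both players:
If P2 cooperates: Defect (10) > Cooperate (9)
If P2 defects: Defect (6) > Cooperate (3)
NE: (Defect, Defect) with payoff (6, 6)
But (Cooperate, Cooperate) = (9, 9) Pareto dominates (6, 6)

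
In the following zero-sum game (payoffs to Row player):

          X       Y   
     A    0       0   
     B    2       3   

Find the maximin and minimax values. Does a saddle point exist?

Maximin = 2, Minimax = 2, Saddle: True

Work:
Row minimums: [0, 2] → maximin = 2
Column maximums: [2, 3] → minimax = 2
Saddle point exists! Game value = 2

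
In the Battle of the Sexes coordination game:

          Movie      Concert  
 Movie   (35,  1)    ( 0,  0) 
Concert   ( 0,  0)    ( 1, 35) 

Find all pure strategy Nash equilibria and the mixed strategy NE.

Pure NE: (Movie, Movie) and (Concert, Concert); Mixed NE: p = 0.9722, q = 0.0278

Work:
Check pure NE:
(Movie, Movie): (35, 1) - no unilateral deviation beneficial
(Concert, Concert): (1, 35) - no unilateral deviation beneficial
Mixed NE: P1 plays Movie with p = 0.9722, P2 plays Movie with q = 0.0278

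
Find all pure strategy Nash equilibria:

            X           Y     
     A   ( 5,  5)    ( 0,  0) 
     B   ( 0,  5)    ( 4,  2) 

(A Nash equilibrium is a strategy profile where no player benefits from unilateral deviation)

Nash equilibrium: (A, X)

Work:
Best responses:
  P1 vs X: payoffs [5, 0] → best response A (payoff 5)
  P1 vs Y: payoffs [0, 4] → best response B (payoff 4)
  P2 vs A: payoffs [5, 0] → best response X (payoff 5)
  P2 vs B: payoffs [5, 2] → best response X (payoff 5)
Mutual best responses: (A,X) → Nash equilibria.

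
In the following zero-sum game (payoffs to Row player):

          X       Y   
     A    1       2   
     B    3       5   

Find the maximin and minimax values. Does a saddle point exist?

Maximin = 3, Minimax = 3, Saddle: True

Work:
Row minimums: [1, 3] → maximin = 3
Column maximums: [3, 5] → minimax = 3
Saddle point exists! Game value = 3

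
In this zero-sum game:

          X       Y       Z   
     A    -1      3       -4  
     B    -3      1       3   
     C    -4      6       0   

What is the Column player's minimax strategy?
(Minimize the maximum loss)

Column should play X, value = -1

Work:
Column player minimizes Row's maximum payoff:
Column X: max payoff to Row = -1
Column Y: max payoff to Row = 6
Column Z: max payoff to Row = 3
Minimum is -1, achieved by column X.
Minimax strategy: X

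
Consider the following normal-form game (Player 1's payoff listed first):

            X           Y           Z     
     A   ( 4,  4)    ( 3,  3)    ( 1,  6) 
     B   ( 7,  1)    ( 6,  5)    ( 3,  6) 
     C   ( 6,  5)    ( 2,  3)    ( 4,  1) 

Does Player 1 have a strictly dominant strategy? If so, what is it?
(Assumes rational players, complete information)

No strictly dominant strategy exists for Player 1

Work:
A strategy strictly dominates another if it gives a strictly higher payoff against every opponent action. Compare each pair of P1's strategies column-by-column:
  A vs B: [4 vs 7, 3 vs 6, 1 vs 3] → A does not strictly dominate B (column X: 4 ≤ 7)
  A vs C: [4 vs 6, 3 vs 2, 1 vs 4] → A does not strictly dominate C (column X: 4 ≤ 6)
  B vs A: [7 vs 4, 6 vs 3, 3 vs 1] → B strictly dominates A
  B vs C: [7 vs 6, 6 vs 2, 3 vs 4] → B does not strictly dominate C (column Z: 3 ≤ 4)
  C vs A: [6 vs 4, 2 vs 3, 4 vs 1] → C does not strictly dominate A (column Y: 2 ≤ 3)
  C vs B: [6 vs 7, 2 vs 6, 4 vs 3] → C does not strictly dominate B (column X: 6 ≤ 7)
No single strategy strictly dominates all others → no strictly dominant strategy.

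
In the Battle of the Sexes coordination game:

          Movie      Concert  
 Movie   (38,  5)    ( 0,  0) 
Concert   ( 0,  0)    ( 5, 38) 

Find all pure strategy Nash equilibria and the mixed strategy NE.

Pure NE: (Movie, Movie) and (Concert, Concert); Mixed NE: p = 0.8837, q = 0.1163

Work:
Check pure NE:
(Movie, Movie): (38, 5) - no unilateral deviation beneficial
(Concert, Concert): (5, 38) - no unilateral deviation beneficial
Mixed NE: P1 plays Movie with p = 0.8837, P2 plays Movie with q = 0.1163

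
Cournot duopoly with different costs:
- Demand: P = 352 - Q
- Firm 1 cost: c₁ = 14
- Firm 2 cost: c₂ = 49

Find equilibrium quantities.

q₁* = 124.33, q₂* = 89.33

Work:
Reaction: q₁ = (352 - 14 - q₂)/2
Reaction: q₂ = (352 - 49 - q₁)/2
Solve simultaneously:
q₁* = (352 - 2×14 + 49)/3 = 124.33
q₂* = (352 - 2×49 + 14)/3 = 89.33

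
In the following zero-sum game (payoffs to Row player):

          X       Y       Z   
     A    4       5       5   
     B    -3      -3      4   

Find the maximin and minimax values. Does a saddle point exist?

Maximin = 4, Minimax = 4, Saddle: True

Work:
Row minimums: [4, -3] → maximin = 4
Column maximums: [4, 5, 5] → minimax = 4
Saddle point exists! Game value = 4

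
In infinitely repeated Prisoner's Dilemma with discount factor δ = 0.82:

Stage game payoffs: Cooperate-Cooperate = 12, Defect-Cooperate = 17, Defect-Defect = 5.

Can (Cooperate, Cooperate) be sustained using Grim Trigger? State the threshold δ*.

δ* = 0.4167; since δ = 0.82 ≥ 0.4167, cooperation can be sustained

Work:
For Grim Trigger:
Cooperate forever: 12/(1-δ)
Defect then punished: 17 + 5·δ/(1-δ)
Need: 12/(1-δ) ≥ 17 + 5·δ/(1-δ)
Solving: δ ≥ (T-R)/(T-P) = (17-12)/(17-5) = 0.4167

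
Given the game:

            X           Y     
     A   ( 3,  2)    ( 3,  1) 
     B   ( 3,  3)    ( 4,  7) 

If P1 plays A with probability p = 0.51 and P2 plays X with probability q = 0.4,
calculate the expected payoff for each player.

E[P1] = 3.294, E[P2] = 3.36

Work:
E[P1] = p·q·π₁(A,X) + p·(1-q)·π₁(A,Y) + (1-p)·q·π₁(B,X) + (1-p)·(1-q)·π₁(B,Y)
= 0.51·0.4·3 + 0.51·0.6·3 + 0.49·0.4·3 + 0.49·0.6·4
= 3.294

E[P2] = 3.36 (similar calculation)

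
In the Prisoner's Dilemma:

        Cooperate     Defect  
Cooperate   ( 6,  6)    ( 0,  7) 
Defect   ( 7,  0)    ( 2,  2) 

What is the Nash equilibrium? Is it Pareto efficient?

(Defect, Defect) is NE; not Pareto efficient

Work:
Defect dominates Cooperate for both players:
If P2 cooperates: Defect (7) > Cooperate (6)
If P2 defects: Defect (2) > Cooperate (0)
NE: (Defect, Defect) with payoff (2, 2)
But (Cooperate, Cooperate) = (6, 6) Pareto dominates (2, 2)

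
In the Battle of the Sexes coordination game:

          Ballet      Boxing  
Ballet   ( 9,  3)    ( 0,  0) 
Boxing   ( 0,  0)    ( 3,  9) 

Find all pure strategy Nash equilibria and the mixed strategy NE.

Pure NE: (Ballet, Ballet) and (Boxing, Boxing); Mixed NE: p = 0.75, q = 0.25

Work:
Check pure NE:
(Ballet, Ballet): (9, 3) - no unilateral deviation beneficial
(Boxing, Boxing): (3, 9) - no unilateral deviation beneficial
Mixed NE: P1 plays Ballet with p = 0.75, P2 plays Ballet with q = 0.25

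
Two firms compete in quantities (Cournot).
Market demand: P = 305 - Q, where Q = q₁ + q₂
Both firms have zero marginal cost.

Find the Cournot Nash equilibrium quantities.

q₁* = q₂* = 101.67; P* = 101.67

Work:
Profit: π_i = P·q_i = (a - q_i - q_j)·q_i
FOC: ∂π_i/∂q_i = a - 2q_i - q_j = 0
Reaction function: q_i = (305 - q_j)/2
Symmetry: q* = 305/3 = 101.67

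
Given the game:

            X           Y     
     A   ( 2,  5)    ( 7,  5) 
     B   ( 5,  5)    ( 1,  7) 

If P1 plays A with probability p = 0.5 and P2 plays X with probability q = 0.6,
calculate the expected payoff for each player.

E[P1] = 3.7, E[P2] = 5.4

Work:
E[P1] = p·q·π₁(A,X) + p·(1-q)·π₁(A,Y) + (1-p)·q·π₁(B,X) + (1-p)·(1-q)·π₁(B,Y)
= 0.5·0.6·2 + 0.5·0.4·7 + 0.5·0.6·5 + 0.5·0.4·1
= 3.7

E[P2] = 5.4 (similar calculation)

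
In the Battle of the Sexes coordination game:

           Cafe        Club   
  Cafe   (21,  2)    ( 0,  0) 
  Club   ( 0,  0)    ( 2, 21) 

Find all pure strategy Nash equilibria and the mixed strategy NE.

Pure NE: (Cafe, Cafe) and (Club, Club); Mixed NE: p = 0.913, q = 0.087

Work:
Check pure NE:
(Cafe, Cafe): (21, 2) - no unilateral deviation beneficial
(Club, Club): (2, 21) - no unilateral deviation beneficial
Mixed NE: P1 plays Cafe with p = 0.913, P2 plays Cafe with q = 0.087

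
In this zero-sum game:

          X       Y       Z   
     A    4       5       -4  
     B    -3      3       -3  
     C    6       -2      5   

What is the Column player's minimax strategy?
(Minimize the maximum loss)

Column should play Y or Z (all achieve the minimum), value = 5

Work:
Column player minimizes Row's maximum payoff:
Column X: max payoff to Row = 6
Column Y: max payoff to Row = 5
Column Z: max payoff to Row = 5
Minimum is 5, achieved by columns Y, Z (tied).
Each of Y or Z is a minimax strategy.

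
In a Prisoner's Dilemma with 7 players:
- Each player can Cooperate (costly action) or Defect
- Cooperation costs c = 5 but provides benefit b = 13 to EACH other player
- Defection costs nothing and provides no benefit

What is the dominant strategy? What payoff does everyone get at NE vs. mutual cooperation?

Dominant: Defect; NE payoff = 0; Coop payoff = 73

Work:
Defect dominates (saves cost c = 5, benefit to others is external)
NE: All defect → everyone gets 0
If all cooperate: each receives (6)×13 - 5 = 73
Social dilemma: 73 > 0 but NE gives 0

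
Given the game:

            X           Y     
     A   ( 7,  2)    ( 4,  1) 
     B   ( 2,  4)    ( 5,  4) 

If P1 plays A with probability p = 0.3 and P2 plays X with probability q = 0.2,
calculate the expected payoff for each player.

E[P1] = 4.46, E[P2] = 3.16

Work:
E[P1] = p·q·π₁(A,X) + p·(1-q)·π₁(A,Y) + (1-p)·q·π₁(B,X) + (1-p)·(1-q)·π₁(B,Y)
= 0.3·0.2·7 + 0.3·0.8·4 + 0.7·0.2·2 + 0.7·0.8·5
= 4.46

E[P2] = 3.16 (similar calculation)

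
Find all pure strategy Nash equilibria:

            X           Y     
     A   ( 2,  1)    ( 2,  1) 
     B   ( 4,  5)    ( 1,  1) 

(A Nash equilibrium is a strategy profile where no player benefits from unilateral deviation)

Nash equilibrium: (A, Y), (B, X)

Work:
Best responses:
  P1 vs X: payoffs [2, 4] → best response B (payoff 4)
  P1 vs Y: payoffs [2, 1] → best response A (payoff 2)
  P2 vs A: payoffs [1, 1] → best response X/Y (payoff 1)
  P2 vs B: payoffs [5, 1] → best response X (payoff 5)
Mutual best responses: (A,Y), (B,X) → Nash equilibria.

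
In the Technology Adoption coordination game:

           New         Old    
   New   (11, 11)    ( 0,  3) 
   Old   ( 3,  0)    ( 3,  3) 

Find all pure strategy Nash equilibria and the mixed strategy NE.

Pure NE: (New, New) and (Old, Old); Mixed NE: p = 0.2727, q = 0.2727

Work:
Check pure NE:
(New, New): (11, 11) - no unilateral deviation beneficial
(Old, Old): (3, 3) - no unilateral deviation beneficial
Mixed NE: P1 plays New with p = 0.2727, P2 plays New with q = 0.2727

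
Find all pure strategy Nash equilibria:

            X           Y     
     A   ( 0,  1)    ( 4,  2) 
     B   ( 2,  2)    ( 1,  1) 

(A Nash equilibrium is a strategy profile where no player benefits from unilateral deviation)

Nash equilibrium: (A, Y), (B, X)

Work:
Best responses:
  P1 vs X: payoffs [0, 2] → best response B (payoff 2)
  P1 vs Y: payoffs [4, 1] → best response A (payoff 4)
  P2 vs A: payoffs [1, 2] → best response Y (payoff 2)
  P2 vs B: payoffs [2, 1] → best response X (payoff 2)
Mutual best responses: (A,Y), (B,X) → Nash equilibria.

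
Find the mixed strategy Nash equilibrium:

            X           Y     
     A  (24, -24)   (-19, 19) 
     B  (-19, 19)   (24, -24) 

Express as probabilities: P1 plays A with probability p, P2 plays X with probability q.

p = 0.5, q = 0.5

Work:
Find probabilities that make opponent indifferent:
P2 chooses q to make P1 indifferent between A and B
P1 chooses p to make P2 indifferent between X and Y
Mixed NE: P1 plays (A: 0.5, B: 0.5), P2 plays (X: 0.5, Y: 0.5)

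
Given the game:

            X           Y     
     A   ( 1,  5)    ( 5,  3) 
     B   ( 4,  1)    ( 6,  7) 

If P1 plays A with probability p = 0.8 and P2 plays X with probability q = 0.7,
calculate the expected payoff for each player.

E[P1] = 2.68, E[P2] = 4.08

Work:
E[P1] = p·q·π₁(A,X) + p·(1-q)·π₁(A,Y) + (1-p)·q·π₁(B,X) + (1-p)·(1-q)·π₁(B,Y)
= 0.8·0.7·1 + 0.8·0.3·5 + 0.2·0.7·4 + 0.2·0.3·6
= 2.68

E[P2] = 4.08 (similar calculation)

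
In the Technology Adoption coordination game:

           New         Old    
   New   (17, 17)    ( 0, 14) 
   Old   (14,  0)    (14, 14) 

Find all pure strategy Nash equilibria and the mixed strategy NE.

Pure NE: (New, New) and (Old, Old); Mixed NE: p = 0.8235, q = 0.8235

Work:
Check pure NE:
(New, New): (17, 17) - no unilateral deviation beneficial
(Old, Old): (14, 14) - no unilateral deviation beneficial
Mixed NE: P1 plays New with p = 0.8235, P2 plays New with q = 0.8235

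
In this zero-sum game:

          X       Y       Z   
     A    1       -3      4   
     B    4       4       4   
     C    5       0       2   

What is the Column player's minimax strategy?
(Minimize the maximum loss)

Column should play Y or Z (all achieve the minimum), value = 4

Work:
Column player minimizes Row's maximum payoff:
Column X: max payoff to Row = 5
Column Y: max payoff to Row = 4
Column Z: max payoff to Row = 4
Minimum is 4, achieved by columns Y, Z (tied).
Each of Y or Z is a minimax strategy.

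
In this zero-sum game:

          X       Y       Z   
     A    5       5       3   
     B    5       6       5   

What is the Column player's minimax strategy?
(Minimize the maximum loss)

Column should play X or Z (all achieve the minimum), value = 5

Work:
Column player minimizes Row's maximum payoff:
Column X: max payoff to Row = 5
Column Y: max payoff to Row = 6
Column Z: max payoff to Row = 5
Minimum is 5, achieved by columns X, Z (tied).
Each of X or Z is a minimax strategy.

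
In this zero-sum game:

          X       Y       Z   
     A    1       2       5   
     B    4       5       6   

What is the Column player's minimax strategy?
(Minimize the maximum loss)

Column should play X, value = 4

Work:
Column player minimizes Row's maximum payoff:
Column X: max payoff to Row = 4
Column Y: max payoff to Row = 5
Column Z: max payoff to Row = 6
Minimum is 4, achieved by column X.
Minimax strategy: X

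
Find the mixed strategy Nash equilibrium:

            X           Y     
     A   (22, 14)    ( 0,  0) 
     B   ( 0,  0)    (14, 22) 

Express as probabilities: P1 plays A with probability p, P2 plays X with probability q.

p = 0.6111, q = 0.3889

Work:
Find probabilities that make opponent indifferent:
P2 chooses q to make P1 indifferent between A and B
P1 chooses p to make P2 indifferent between X and Y
Mixed NE: P1 plays (A: 0.6111, B: 0.3889), P2 plays (X: 0.3889, Y: 0.6111)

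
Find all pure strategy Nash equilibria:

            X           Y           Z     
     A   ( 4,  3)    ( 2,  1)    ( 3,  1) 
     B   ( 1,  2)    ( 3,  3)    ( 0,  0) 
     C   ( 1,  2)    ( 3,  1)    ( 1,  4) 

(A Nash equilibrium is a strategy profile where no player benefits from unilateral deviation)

Nash equilibrium: (A, X), (B, Y)

Work:
Best responses:
  P1 vs X: payoffs [4, 1, 1] → best response A (payoff 4)
  P1 vs Y: payoffs [2, 3, 3] → best response B/C (payoff 3)
  P1 vs Z: payoffs [3, 0, 1] → best response A (payoff 3)
  P2 vs A: payoffs [3, 1, 1] → best response X (payoff 3)
  P2 vs B: payoffs [2, 3, 0] → best response Y (payoff 3)
  P2 vs C: payoffs [2, 1, 4] → best response Z (payoff 4)
Mutual best responses: (A,X), (B,Y) → Nash equilibria.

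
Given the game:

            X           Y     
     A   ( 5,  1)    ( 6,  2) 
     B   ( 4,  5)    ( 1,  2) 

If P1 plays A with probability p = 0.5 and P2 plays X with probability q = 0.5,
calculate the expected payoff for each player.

E[P1] = 4.0, E[P2] = 2.5

Work:
E[P1] = p·q·π₁(A,X) + p·(1-q)·π₁(A,Y) + (1-p)·q·π₁(B,X) + (1-p)·(1-q)·π₁(B,Y)
= 0.5·0.5·5 + 0.5·0.5·6 + 0.5·0.5·4 + 0.5·0.5·1
= 4.0

E[P2] = 2.5 (similar calculation)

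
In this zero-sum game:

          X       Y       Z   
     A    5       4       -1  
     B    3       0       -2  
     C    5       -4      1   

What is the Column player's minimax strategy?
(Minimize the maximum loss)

Column should play Z, value = 1

Work:
Column player minimizes Row's maximum payoff:
Column X: max payoff to Row = 5
Column Y: max payoff to Row = 4
Column Z: max payoff to Row = 1
Minimum is 1, achieved by column Z.
Minimax strategy: Z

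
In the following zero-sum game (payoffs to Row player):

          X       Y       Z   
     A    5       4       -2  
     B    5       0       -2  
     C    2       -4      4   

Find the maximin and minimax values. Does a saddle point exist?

Maximin = -2, Minimax = 4, Saddle: False

Work:
Row minimums: [-2, -2, -4] → maximin = -2
Column maximums: [5, 4, 4] → minimax = 4
No saddle point (maximin ≠ minimax). Mixed strategy needed.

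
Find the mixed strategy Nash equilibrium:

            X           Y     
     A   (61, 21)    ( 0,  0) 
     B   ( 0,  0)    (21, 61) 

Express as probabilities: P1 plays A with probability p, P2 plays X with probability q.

p = 0.7439, q = 0.2561

Work:
Find probabilities that make opponent indifferent:
P2 chooses q to make P1 indifferent between A and B
P1 chooses p to make P2 indifferent between X and Y
Mixed NE: P1 plays (A: 0.7439, B: 0.2561), P2 plays (X: 0.2561, Y: 0.7439)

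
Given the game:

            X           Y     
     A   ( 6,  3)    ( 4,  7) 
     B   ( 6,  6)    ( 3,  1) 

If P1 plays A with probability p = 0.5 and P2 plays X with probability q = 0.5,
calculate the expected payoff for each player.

E[P1] = 4.75, E[P2] = 4.25

Work:
E[P1] = p·q·π₁(A,X) + p·(1-q)·π₁(A,Y) + (1-p)·q·π₁(B,X) + (1-p)·(1-q)·π₁(B,Y)
= 0.5·0.5·6 + 0.5·0.5·4 + 0.5·0.5·6 + 0.5·0.5·3
= 4.75

E[P2] = 4.25 (similar calculation)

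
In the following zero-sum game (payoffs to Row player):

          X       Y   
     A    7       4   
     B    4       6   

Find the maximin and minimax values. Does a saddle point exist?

Maximin = 4, Minimax = 6, Saddle: False

Work:
Row minimums: [4, 4] → maximin = 4
Column maximums: [7, 6] → minimax = 6
No saddle point (maximin ≠ minimax). Mixed strategy needed.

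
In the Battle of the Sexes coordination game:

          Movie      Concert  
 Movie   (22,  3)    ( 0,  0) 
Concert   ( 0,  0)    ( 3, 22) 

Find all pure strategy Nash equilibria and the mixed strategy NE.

Pure NE: (Movie, Movie) and (Concert, Concert); Mixed NE: p = 0.88, q = 0.12

Work:
Check pure NE:
(Movie, Movie): (22, 3) - no unilateral deviation beneficial
(Concert, Concert): (3, 22) - no unilateral deviation beneficial
Mixed NE: P1 plays Movie with p = 0.88, P2 plays Movie with q = 0.12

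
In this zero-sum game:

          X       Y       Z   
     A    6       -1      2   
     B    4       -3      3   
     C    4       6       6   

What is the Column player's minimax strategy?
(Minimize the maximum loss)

Column should play X or Y or Z (all achieve the minimum), value = 6

Work:
Column player minimizes Row's maximum payoff:
Column X: max payoff to Row = 6
Column Y: max payoff to Row = 6
Column Z: max payoff to Row = 6
Minimum is 6, achieved by columns X, Y, Z (tied).
Each of X or Y or Z is a minimax strategy.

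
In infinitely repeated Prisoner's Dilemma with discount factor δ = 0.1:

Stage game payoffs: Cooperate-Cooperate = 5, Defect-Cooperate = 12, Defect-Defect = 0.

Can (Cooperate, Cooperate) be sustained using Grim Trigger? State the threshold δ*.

δ* = 0.5833; since δ = 0.1 < 0.5833, cooperation cannot be sustained

Work:
For Grim Trigger:
Cooperate forever: 5/(1-δ)
Defect then punished: 12 + 0·δ/(1-δ)
Need: 5/(1-δ) ≥ 12 + 0·δ/(1-δ)
Solving: δ ≥ (T-R)/(T-P) = (12-5)/(12-0) = 0.5833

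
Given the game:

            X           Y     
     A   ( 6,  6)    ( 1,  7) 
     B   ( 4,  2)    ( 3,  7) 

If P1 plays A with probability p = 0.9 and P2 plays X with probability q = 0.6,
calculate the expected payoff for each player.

E[P1] = 3.96, E[P2] = 6.16

Work:
E[P1] = p·q·π₁(A,X) + p·(1-q)·π₁(A,Y) + (1-p)·q·π₁(B,X) + (1-p)·(1-q)·π₁(B,Y)
= 0.9·0.6·6 + 0.9·0.4·1 + 0.1·0.6·4 + 0.1·0.4·3
= 3.96

E[P2] = 6.16 (similar calculation)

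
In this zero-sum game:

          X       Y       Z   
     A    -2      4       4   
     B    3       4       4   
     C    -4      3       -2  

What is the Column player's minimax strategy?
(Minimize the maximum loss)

Column should play X, value = 3

Work:
Column player minimizes Row's maximum payoff:
Column X: max payoff to Row = 3
Column Y: max payoff to Row = 4
Column Z: max payoff to Row = 4
Minimum is 3, achieved by column X.
Minimax strategy: X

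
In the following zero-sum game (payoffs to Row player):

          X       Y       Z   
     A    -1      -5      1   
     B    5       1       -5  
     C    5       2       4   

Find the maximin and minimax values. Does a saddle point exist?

Maximin = 2, Minimax = 2, Saddle: True

Work:
Row minimums: [-5, -5, 2] → maximin = 2
Column maximums: [5, 2, 4] → minimax = 2
Saddle point exists! Game value = 2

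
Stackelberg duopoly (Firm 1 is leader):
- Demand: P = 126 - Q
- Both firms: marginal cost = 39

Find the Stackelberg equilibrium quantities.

q₁* (leader) = 43.5, q₂* (follower) = 21.75

Work:
Follower's reaction: q₂ = (a - c - q₁)/2
Leader substitutes: π₁ = q₁·(a - q₁ - (a-c-q₁)/2 - c)
FOC: q₁* = (126 - 39)/2 = 43.50
Then: q₂* = (126 - 39 - 43.5)/2 = 21.75
Leader has first-mover advantage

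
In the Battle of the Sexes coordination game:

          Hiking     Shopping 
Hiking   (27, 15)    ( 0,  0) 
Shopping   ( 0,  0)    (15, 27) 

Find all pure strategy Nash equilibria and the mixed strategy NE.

Pure NE: (Hiking, Hiking) and (Shopping, Shopping); Mixed NE: p = 0.6429, q = 0.3571

Work:
Check pure NE:
(Hiking, Hiking): (27, 15) - no unilateral deviation beneficial
(Shopping, Shopping): (15, 27) - no unilateral deviation beneficial
Mixed NE: P1 plays Hiking with p = 0.6429, P2 plays Hiking with q = 0.3571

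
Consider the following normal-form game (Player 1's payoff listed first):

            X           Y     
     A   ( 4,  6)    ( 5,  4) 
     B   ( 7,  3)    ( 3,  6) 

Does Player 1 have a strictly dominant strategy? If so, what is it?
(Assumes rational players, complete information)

No strictly dominant strategy exists for Player 1

Work:
A strategy strictly dominates another if it gives a strictly higher payoff against every opponent action. Compare each pair of P1's strategies column-by-column:
  A vs B: [4 vs 7, 5 vs 3] → A does not strictly dominate B (column X: 4 ≤ 7)
  B vs A: [7 vs 4, 3 vs 5] → B does not strictly dominate A (column Y: 3 ≤ 5)
No single strategy strictly dominates all others → no strictly dominant strategy.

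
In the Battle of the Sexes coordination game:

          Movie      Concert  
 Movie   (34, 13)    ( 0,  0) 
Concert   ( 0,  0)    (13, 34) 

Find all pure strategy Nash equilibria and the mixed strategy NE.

Pure NE: (Movie, Movie) and (Concert, Concert); Mixed NE: p = 0.7234, q = 0.2766

Work:
Check pure NE:
(Movie, Movie): (34, 13) - no unilateral deviation beneficial
(Concert, Concert): (13, 34) - no unilateral deviation beneficial
Mixed NE: P1 plays Movie with p = 0.7234, P2 plays Movie with q = 0.2766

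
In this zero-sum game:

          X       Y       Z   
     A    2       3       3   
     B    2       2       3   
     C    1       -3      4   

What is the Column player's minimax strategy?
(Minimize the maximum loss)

Column should play X, value = 2

Work:
Column player minimizes Row's maximum payoff:
Column X: max payoff to Row = 2
Column Y: max payoff to Row = 3
Column Z: max payoff to Row = 4
Minimum is 2, achieved by column X.
Minimax strategy: X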